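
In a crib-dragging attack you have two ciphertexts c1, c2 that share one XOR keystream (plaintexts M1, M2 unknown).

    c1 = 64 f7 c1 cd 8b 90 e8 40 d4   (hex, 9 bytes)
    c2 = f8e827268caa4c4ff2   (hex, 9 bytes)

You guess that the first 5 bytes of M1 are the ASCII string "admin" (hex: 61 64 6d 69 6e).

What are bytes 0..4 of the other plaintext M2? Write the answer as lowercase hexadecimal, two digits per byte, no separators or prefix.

First, c1 ⊕ c2 = (M1 ⊕ K) ⊕ (M2 ⊕ K) = M1 ⊕ M2, so the key drops out. Then M2 = (M1 ⊕ M2) ⊕ M1 over the first 5 bytes.
byte 0: (64 ⊕ f8) ⊕ 61 = 9c ⊕ 61 = fd
byte 1: (f7 ⊕ e8) ⊕ 64 = 1f ⊕ 64 = 7b
byte 2: (c1 ⊕ 27) ⊕ 6d = e6 ⊕ 6d = 8b
byte 3: (cd ⊕ 26) ⊕ 69 = eb ⊕ 69 = 82
byte 4: (8b ⊕ 8c) ⊕ 6e = 07 ⊕ 6e = 69

fd7b8b8269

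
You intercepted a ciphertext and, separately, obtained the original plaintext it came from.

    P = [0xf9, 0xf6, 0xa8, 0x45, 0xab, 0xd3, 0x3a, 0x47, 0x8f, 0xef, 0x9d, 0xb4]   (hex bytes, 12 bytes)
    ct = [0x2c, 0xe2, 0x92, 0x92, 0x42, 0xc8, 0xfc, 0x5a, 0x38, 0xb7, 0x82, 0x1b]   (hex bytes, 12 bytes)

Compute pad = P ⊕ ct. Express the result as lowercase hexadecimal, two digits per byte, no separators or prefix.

Since ct = P ⊕ pad, XORing both sides with P gives pad = P ⊕ ct.
11111001 XOR 00101100 = 11010101
11110110 XOR 11100010 = 00010100
10101000 XOR 10010010 = 00111010
01000101 XOR 10010010 = 11010111
10101011 XOR 01000010 = 11101001
11010011 XOR 11001000 = 00011011
00111010 XOR 11111100 = 11000110
01000111 XOR 01011010 = 00011101
10001111 XOR 00111000 = 10110111
11101111 XOR 10110111 = 01011000
10011101 XOR 10000010 = 00011111
10110100 XOR 00011011 = 10101111

d5143ad7e91bc61db7581faf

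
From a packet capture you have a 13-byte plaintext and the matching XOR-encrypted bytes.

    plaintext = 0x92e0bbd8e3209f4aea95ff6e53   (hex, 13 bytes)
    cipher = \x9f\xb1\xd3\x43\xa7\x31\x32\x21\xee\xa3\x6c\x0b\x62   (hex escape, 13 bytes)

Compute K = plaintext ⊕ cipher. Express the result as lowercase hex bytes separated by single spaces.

0d 51 68 9b 44 11 ad 6b 04 36 93 65 31

Since cipher = plaintext ⊕ K, XORing both sides with plaintext gives K = plaintext ⊕ cipher.
byte 0: 10010010 ^ 10011111 = 00001101
byte 1: 11100000 ^ 10110001 = 01010001
byte 2: 10111011 ^ 11010011 = 01101000
byte 3: 11011000 ^ 01000011 = 10011011
byte 4: 11100011 ^ 10100111 = 01000100
byte 5: 00100000 ^ 00110001 = 00010001
byte 6: 10011111 ^ 00110010 = 10101101
byte 7: 01001010 ^ 00100001 = 01101011
byte 8: 11101010 ^ 11101110 = 00000100
byte 9: 10010101 ^ 10100011 = 00110110
byte 10: 11111111 ^ 01101100 = 10010011
byte 11: 01101110 ^ 00001011 = 01100101
byte 12: 01010011 ^ 01100010 = 00110001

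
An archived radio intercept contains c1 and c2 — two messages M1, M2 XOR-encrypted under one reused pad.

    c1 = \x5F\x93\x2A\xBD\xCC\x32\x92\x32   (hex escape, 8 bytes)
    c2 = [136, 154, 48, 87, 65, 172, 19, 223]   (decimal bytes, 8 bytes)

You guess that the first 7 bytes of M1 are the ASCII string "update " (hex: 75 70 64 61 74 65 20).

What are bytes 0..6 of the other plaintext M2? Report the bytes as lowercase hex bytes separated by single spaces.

First, c1 ⊕ c2 = (M1 ⊕ K) ⊕ (M2 ⊕ K) = M1 ⊕ M2, so the key drops out. Then M2 = (M1 ⊕ M2) ⊕ M1 over the first 7 bytes.
byte 0: (5f XOR 88) XOR 75 = d7 XOR 75 = a2
byte 1: (93 XOR 9a) XOR 70 = 09 XOR 70 = 79
byte 2: (2a XOR 30) XOR 64 = 1a XOR 64 = 7e
byte 3: (bd XOR 57) XOR 61 = ea XOR 61 = 8b
byte 4: (cc XOR 41) XOR 74 = 8d XOR 74 = f9
byte 5: (32 XOR ac) XOR 65 = 9e XOR 65 = fb
byte 6: (92 XOR 13) XOR 20 = 81 XOR 20 = a1

a2 79 7e 8b f9 fb a1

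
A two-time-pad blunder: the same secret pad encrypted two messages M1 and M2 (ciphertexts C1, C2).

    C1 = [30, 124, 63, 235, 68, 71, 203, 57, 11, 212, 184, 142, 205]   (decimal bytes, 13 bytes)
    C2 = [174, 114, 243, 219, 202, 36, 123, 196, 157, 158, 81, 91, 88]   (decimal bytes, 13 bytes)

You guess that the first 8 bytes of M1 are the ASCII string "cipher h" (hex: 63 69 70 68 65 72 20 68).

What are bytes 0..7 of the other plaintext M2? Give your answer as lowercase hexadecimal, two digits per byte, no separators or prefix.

d367bc58eb119095

First, C1 ⊕ C2 = (M1 ⊕ K) ⊕ (M2 ⊕ K) = M1 ⊕ M2, so the key drops out. Then M2 = (M1 ⊕ M2) ⊕ M1 over the first 8 bytes.
byte 0: (1e ^ ae) ^ 63 = b0 ^ 63 = d3
byte 1: (7c ^ 72) ^ 69 = 0e ^ 69 = 67
byte 2: (3f ^ f3) ^ 70 = cc ^ 70 = bc
byte 3: (eb ^ db) ^ 68 = 30 ^ 68 = 58
byte 4: (44 ^ ca) ^ 65 = 8e ^ 65 = eb
byte 5: (47 ^ 24) ^ 72 = 63 ^ 72 = 11
byte 6: (cb ^ 7b) ^ 20 = b0 ^ 20 = 90
byte 7: (39 ^ c4) ^ 68 = fd ^ 68 = 95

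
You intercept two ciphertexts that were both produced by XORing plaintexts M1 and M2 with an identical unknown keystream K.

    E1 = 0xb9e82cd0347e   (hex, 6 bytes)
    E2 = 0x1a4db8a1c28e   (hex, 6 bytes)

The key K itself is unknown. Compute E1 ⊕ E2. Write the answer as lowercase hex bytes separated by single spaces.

E1 ⊕ E2 = (M1 ⊕ K) ⊕ (M2 ⊕ K) = M1 ⊕ M2 — the shared key cancels under XOR.
byte 0: b9 xor 1a = a3
byte 1: e8 xor 4d = a5
byte 2: 2c xor b8 = 94
byte 3: d0 xor a1 = 71
byte 4: 34 xor c2 = f6
byte 5: 7e xor 8e = f0

a3 a5 94 71 f6 f0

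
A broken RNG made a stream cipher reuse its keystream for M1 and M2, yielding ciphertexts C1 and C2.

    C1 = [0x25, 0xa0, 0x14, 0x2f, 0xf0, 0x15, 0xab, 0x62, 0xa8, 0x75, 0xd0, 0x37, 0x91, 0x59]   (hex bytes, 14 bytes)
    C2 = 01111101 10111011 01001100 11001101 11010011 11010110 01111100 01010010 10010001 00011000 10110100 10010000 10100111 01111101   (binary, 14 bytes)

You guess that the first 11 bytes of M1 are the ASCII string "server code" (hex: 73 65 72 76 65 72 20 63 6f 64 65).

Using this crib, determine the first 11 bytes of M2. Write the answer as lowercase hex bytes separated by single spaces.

First, C1 ⊕ C2 = (M1 ⊕ K) ⊕ (M2 ⊕ K) = M1 ⊕ M2, so the key drops out. Then M2 = (M1 ⊕ M2) ⊕ M1 over the first 11 bytes.
byte 0: (25 XOR 7d) XOR 73 = 58 XOR 73 = 2b
byte 1: (a0 XOR bb) XOR 65 = 1b XOR 65 = 7e
byte 2: (14 XOR 4c) XOR 72 = 58 XOR 72 = 2a
byte 3: (2f XOR cd) XOR 76 = e2 XOR 76 = 94
byte 4: (f0 XOR d3) XOR 65 = 23 XOR 65 = 46
byte 5: (15 XOR d6) XOR 72 = c3 XOR 72 = b1
byte 6: (ab XOR 7c) XOR 20 = d7 XOR 20 = f7
byte 7: (62 XOR 52) XOR 63 = 30 XOR 63 = 53
byte 8: (a8 XOR 91) XOR 6f = 39 XOR 6f = 56
byte 9: (75 XOR 18) XOR 64 = 6d XOR 64 = 09
byte 10: (d0 XOR b4) XOR 65 = 64 XOR 65 = 01

2b 7e 2a 94 46 b1 f7 53 56 09 01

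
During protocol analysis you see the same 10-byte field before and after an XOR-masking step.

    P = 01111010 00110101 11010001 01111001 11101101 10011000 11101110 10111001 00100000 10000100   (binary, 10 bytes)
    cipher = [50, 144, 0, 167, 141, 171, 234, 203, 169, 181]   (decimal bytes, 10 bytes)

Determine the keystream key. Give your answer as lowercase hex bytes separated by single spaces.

Since cipher = P ⊕ key, XORing both sides with P gives key = P ⊕ cipher.
byte 0: 7a ^ 32 = 48
byte 1: 35 ^ 90 = a5
byte 2: d1 ^ 00 = d1
byte 3: 79 ^ a7 = de
byte 4: ed ^ 8d = 60
byte 5: 98 ^ ab = 33
byte 6: ee ^ ea = 04
byte 7: b9 ^ cb = 72
byte 8: 20 ^ a9 = 89
byte 9: 84 ^ b5 = 31

48 a5 d1 de 60 33 04 72 89 31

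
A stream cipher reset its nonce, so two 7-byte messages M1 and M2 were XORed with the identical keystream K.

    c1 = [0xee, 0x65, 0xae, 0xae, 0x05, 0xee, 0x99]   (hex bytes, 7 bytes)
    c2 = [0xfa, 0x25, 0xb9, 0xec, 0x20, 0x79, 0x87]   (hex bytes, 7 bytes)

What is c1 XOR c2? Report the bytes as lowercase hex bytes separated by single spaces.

c1 ⊕ c2 = (M1 ⊕ K) ⊕ (M2 ⊕ K) = M1 ⊕ M2 — the shared key cancels under XOR.
ee ^ fa = 14
65 ^ 25 = 40
ae ^ b9 = 17
ae ^ ec = 42
05 ^ 20 = 25
ee ^ 79 = 97
99 ^ 87 = 1e

14 40 17 42 25 97 1e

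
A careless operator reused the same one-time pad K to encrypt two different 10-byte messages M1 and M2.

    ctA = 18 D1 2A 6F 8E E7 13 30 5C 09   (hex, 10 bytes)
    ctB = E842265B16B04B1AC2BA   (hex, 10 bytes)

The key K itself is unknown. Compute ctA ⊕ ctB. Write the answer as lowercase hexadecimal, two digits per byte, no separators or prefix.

f0930c349857582a9eb3

ctA ⊕ ctB = (M1 ⊕ K) ⊕ (M2 ⊕ K) = M1 ⊕ M2 — the shared key cancels under XOR.
byte 0: 00011000 xor 11101000 = 11110000
byte 1: 11010001 xor 01000010 = 10010011
byte 2: 00101010 xor 00100110 = 00001100
byte 3: 01101111 xor 01011011 = 00110100
byte 4: 10001110 xor 00010110 = 10011000
byte 5: 11100111 xor 10110000 = 01010111
byte 6: 00010011 xor 01001011 = 01011000
byte 7: 00110000 xor 00011010 = 00101010
byte 8: 01011100 xor 11000010 = 10011110
byte 9: 00001001 xor 10111010 = 10110011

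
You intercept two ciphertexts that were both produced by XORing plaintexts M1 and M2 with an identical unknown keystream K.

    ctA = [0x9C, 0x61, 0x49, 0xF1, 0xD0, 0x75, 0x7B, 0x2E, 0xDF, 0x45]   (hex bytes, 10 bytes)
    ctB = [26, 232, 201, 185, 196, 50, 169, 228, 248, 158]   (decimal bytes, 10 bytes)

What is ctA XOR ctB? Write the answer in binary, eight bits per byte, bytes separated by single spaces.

ctA ⊕ ctB = (M1 ⊕ K) ⊕ (M2 ⊕ K) = M1 ⊕ M2 — the shared key cancels under XOR.
9c ⊕ 1a = 86
61 ⊕ e8 = 89
49 ⊕ c9 = 80
f1 ⊕ b9 = 48
d0 ⊕ c4 = 14
75 ⊕ 32 = 47
7b ⊕ a9 = d2
2e ⊕ e4 = ca
df ⊕ f8 = 27
45 ⊕ 9e = db

10000110 10001001 10000000 01001000 00010100 01000111 11010010 11001010 00100111 11011011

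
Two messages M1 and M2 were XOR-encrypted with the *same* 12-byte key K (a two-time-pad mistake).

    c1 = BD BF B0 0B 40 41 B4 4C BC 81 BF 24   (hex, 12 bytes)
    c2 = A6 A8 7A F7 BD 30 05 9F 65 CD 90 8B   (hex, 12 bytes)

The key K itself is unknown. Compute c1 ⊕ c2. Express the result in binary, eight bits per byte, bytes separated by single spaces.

00011011 00010111 11001010 11111100 11111101 01110001 10110001 11010011 11011001 01001100 00101111 10101111

c1 ⊕ c2 = (M1 ⊕ K) ⊕ (M2 ⊕ K) = M1 ⊕ M2 — the shared key cancels under XOR.
10111101 ⊕ 10100110 = 00011011
10111111 ⊕ 10101000 = 00010111
10110000 ⊕ 01111010 = 11001010
00001011 ⊕ 11110111 = 11111100
01000000 ⊕ 10111101 = 11111101
01000001 ⊕ 00110000 = 01110001
10110100 ⊕ 00000101 = 10110001
01001100 ⊕ 10011111 = 11010011
10111100 ⊕ 01100101 = 11011001
10000001 ⊕ 11001101 = 01001100
10111111 ⊕ 10010000 = 00101111
00100100 ⊕ 10001011 = 10101111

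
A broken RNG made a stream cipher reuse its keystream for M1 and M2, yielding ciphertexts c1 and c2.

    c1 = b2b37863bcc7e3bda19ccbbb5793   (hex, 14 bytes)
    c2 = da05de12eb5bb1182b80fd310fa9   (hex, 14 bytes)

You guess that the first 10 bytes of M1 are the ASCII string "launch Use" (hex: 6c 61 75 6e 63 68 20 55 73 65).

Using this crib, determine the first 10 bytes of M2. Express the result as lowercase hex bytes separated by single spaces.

First, c1 ⊕ c2 = (M1 ⊕ K) ⊕ (M2 ⊕ K) = M1 ⊕ M2, so the key drops out. Then M2 = (M1 ⊕ M2) ⊕ M1 over the first 10 bytes.
byte 0: (b2 XOR da) XOR 6c = 68 XOR 6c = 04
byte 1: (b3 XOR 05) XOR 61 = b6 XOR 61 = d7
byte 2: (78 XOR de) XOR 75 = a6 XOR 75 = d3
byte 3: (63 XOR 12) XOR 6e = 71 XOR 6e = 1f
byte 4: (bc XOR eb) XOR 63 = 57 XOR 63 = 34
byte 5: (c7 XOR 5b) XOR 68 = 9c XOR 68 = f4
byte 6: (e3 XOR b1) XOR 20 = 52 XOR 20 = 72
byte 7: (bd XOR 18) XOR 55 = a5 XOR 55 = f0
byte 8: (a1 XOR 2b) XOR 73 = 8a XOR 73 = f9
byte 9: (9c XOR 80) XOR 65 = 1c XOR 65 = 79

04 d7 d3 1f 34 f4 72 f0 f9 79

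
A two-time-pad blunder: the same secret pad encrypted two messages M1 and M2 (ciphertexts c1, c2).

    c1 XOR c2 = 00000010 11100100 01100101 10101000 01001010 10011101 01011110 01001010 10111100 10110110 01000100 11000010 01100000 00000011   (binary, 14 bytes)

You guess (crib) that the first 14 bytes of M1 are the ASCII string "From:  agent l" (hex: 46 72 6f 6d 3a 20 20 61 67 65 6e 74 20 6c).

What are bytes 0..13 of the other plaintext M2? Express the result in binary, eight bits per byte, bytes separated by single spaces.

Since c1 ⊕ c2 = M1 ⊕ M2, XORing with the guessed M1 bytes yields the corresponding M2 bytes: M2 = (c1 ⊕ c2) ⊕ M1.
02 ^ 46 = 44
e4 ^ 72 = 96
65 ^ 6f = 0a
a8 ^ 6d = c5
4a ^ 3a = 70
9d ^ 20 = bd
5e ^ 20 = 7e
4a ^ 61 = 2b
bc ^ 67 = db
b6 ^ 65 = d3
44 ^ 6e = 2a
c2 ^ 74 = b6
60 ^ 20 = 40
03 ^ 6c = 6f

01000100 10010110 00001010 11000101 01110000 10111101 01111110 00101011 11011011 11010011 00101010 10110110 01000000 01101111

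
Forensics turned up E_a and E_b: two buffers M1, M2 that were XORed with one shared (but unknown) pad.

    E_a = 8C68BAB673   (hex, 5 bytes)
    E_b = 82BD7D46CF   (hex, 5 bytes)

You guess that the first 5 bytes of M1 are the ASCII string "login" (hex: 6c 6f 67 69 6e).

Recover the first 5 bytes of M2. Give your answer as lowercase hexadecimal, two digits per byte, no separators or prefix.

62baa099d2

First, E_a ⊕ E_b = (M1 ⊕ K) ⊕ (M2 ⊕ K) = M1 ⊕ M2, so the key drops out. Then M2 = (M1 ⊕ M2) ⊕ M1 over the first 5 bytes.
byte 0: (8c XOR 82) XOR 6c = 0e XOR 6c = 62
byte 1: (68 XOR bd) XOR 6f = d5 XOR 6f = ba
byte 2: (ba XOR 7d) XOR 67 = c7 XOR 67 = a0
byte 3: (b6 XOR 46) XOR 69 = f0 XOR 69 = 99
byte 4: (73 XOR cf) XOR 6e = bc XOR 6e = d2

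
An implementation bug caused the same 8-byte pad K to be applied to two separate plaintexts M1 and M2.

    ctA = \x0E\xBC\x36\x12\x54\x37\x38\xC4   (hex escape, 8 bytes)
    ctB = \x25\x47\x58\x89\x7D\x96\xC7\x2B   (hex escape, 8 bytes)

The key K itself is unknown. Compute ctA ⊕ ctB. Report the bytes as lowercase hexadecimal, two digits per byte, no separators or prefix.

2bfb6e9b29a1ffef

ctA ⊕ ctB = (M1 ⊕ K) ⊕ (M2 ⊕ K) = M1 ⊕ M2 — the shared key cancels under XOR.
byte 0: 0e ^ 25 = 2b
byte 1: bc ^ 47 = fb
byte 2: 36 ^ 58 = 6e
byte 3: 12 ^ 89 = 9b
byte 4: 54 ^ 7d = 29
byte 5: 37 ^ 96 = a1
byte 6: 38 ^ c7 = ff
byte 7: c4 ^ 2b = ef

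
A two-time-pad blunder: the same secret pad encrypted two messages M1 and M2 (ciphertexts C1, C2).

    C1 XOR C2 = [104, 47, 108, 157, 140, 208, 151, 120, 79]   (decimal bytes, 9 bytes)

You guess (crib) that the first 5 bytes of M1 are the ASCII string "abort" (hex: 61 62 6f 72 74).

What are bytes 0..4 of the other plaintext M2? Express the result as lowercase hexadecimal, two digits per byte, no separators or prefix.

Since C1 ⊕ C2 = M1 ⊕ M2, XORing with the guessed M1 bytes yields the corresponding M2 bytes: M2 = (C1 ⊕ C2) ⊕ M1.
byte 0: 104 ⊕  97 =   9
byte 1:  47 ⊕  98 =  77
byte 2: 108 ⊕ 111 =   3
byte 3: 157 ⊕ 114 = 239
byte 4: 140 ⊕ 116 = 248

094d03eff8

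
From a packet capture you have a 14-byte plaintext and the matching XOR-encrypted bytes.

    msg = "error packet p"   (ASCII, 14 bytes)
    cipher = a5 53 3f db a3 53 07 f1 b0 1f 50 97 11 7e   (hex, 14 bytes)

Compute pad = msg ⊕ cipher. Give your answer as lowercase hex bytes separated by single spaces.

c0 21 4d b4 d1 73 77 90 d3 74 35 e3 31 0e

Since cipher = msg ⊕ pad, XORing both sides with msg gives pad = msg ⊕ cipher.
01100101 xor 10100101 = 11000000
01110010 xor 01010011 = 00100001
01110010 xor 00111111 = 01001101
01101111 xor 11011011 = 10110100
01110010 xor 10100011 = 11010001
00100000 xor 01010011 = 01110011
01110000 xor 00000111 = 01110111
01100001 xor 11110001 = 10010000
01100011 xor 10110000 = 11010011
01101011 xor 00011111 = 01110100
01100101 xor 01010000 = 00110101
01110100 xor 10010111 = 11100011
00100000 xor 00010001 = 00110001
01110000 xor 01111110 = 00001110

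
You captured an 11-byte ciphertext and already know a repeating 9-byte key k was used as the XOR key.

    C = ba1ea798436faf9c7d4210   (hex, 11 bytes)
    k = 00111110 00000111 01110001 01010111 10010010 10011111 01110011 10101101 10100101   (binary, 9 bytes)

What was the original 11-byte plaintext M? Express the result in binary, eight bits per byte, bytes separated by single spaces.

The 9-byte key repeats, so the effective keystream is 3e 07 71 57 92 9f 73 ad a5 3e 07.
byte 0: ba ⊕ 3e = 84
byte 1: 1e ⊕ 07 = 19
byte 2: a7 ⊕ 71 = d6
byte 3: 98 ⊕ 57 = cf
byte 4: 43 ⊕ 92 = d1
byte 5: 6f ⊕ 9f = f0
byte 6: af ⊕ 73 = dc
byte 7: 9c ⊕ ad = 31
byte 8: 7d ⊕ a5 = d8
byte 9: 42 ⊕ 3e = 7c
byte 10: 10 ⊕ 07 = 17

10000100 00011001 11010110 11001111 11010001 11110000 11011100 00110001 11011000 01111100 00010111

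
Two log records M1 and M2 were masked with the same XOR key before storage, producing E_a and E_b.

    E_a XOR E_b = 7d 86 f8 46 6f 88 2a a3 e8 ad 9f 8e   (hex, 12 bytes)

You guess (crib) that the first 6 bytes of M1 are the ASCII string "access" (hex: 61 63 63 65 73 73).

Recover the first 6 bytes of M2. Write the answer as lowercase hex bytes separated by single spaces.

1c e5 9b 23 1c fb

Since E_a ⊕ E_b = M1 ⊕ M2, XORing with the guessed M1 bytes yields the corresponding M2 bytes: M2 = (E_a ⊕ E_b) ⊕ M1.
7d XOR 61 = 1c
86 XOR 63 = e5
f8 XOR 63 = 9b
46 XOR 65 = 23
6f XOR 73 = 1c
88 XOR 73 = fb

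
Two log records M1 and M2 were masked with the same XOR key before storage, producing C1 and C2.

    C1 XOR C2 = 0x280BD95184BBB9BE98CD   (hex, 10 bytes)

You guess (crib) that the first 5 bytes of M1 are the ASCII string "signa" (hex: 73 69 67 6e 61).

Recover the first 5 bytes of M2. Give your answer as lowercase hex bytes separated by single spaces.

5b 62 be 3f e5

Since C1 ⊕ C2 = M1 ⊕ M2, XORing with the guessed M1 bytes yields the corresponding M2 bytes: M2 = (C1 ⊕ C2) ⊕ M1.
00101000 XOR 01110011 = 01011011
00001011 XOR 01101001 = 01100010
11011001 XOR 01100111 = 10111110
01010001 XOR 01101110 = 00111111
10000100 XOR 01100001 = 11100101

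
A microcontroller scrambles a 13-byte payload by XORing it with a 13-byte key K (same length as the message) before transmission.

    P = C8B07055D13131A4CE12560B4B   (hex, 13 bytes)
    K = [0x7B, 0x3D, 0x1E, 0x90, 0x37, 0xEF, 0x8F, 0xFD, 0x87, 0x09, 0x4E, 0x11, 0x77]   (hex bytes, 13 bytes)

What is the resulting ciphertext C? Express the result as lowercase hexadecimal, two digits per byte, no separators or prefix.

b38d6ec5e6debe59491b181a3c

XOR is its own inverse, so applying the key byte-wise gives the result directly.
c8 ^ 7b = b3
b0 ^ 3d = 8d
70 ^ 1e = 6e
55 ^ 90 = c5
d1 ^ 37 = e6
31 ^ ef = de
31 ^ 8f = be
a4 ^ fd = 59
ce ^ 87 = 49
12 ^ 09 = 1b
56 ^ 4e = 18
0b ^ 11 = 1a
4b ^ 77 = 3c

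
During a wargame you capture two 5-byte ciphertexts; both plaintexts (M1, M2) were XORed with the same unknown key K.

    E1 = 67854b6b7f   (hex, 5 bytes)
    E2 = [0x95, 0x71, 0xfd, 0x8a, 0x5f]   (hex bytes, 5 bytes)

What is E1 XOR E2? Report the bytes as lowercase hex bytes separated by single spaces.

E1 ⊕ E2 = (M1 ⊕ K) ⊕ (M2 ⊕ K) = M1 ⊕ M2 — the shared key cancels under XOR.
103 XOR 149 = 242
133 XOR 113 = 244
 75 XOR 253 = 182
107 XOR 138 = 225
127 XOR  95 =  32

f2 f4 b6 e1 20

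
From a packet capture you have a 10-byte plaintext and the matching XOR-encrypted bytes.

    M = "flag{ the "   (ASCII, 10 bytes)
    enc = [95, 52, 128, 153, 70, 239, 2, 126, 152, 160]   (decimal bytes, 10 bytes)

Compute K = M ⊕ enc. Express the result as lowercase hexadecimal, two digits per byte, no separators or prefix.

3958e1fe3dcf7616fd80

Since enc = M ⊕ K, XORing both sides with M gives K = M ⊕ enc.
byte 0: 66 ^ 5f = 39
byte 1: 6c ^ 34 = 58
byte 2: 61 ^ 80 = e1
byte 3: 67 ^ 99 = fe
byte 4: 7b ^ 46 = 3d
byte 5: 20 ^ ef = cf
byte 6: 74 ^ 02 = 76
byte 7: 68 ^ 7e = 16
byte 8: 65 ^ 98 = fd
byte 9: 20 ^ a0 = 80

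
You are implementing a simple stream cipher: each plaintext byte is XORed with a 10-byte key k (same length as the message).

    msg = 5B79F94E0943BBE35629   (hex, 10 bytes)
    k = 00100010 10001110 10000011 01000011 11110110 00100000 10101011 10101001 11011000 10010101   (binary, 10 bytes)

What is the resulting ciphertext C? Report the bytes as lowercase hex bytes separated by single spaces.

5b xor 22 = 79
79 xor 8e = f7
f9 xor 83 = 7a
4e xor 43 = 0d
09 xor f6 = ff
43 xor 20 = 63
bb xor ab = 10
e3 xor a9 = 4a
56 xor d8 = 8e
29 xor 95 = bc

79 f7 7a 0d ff 63 10 4a 8e bc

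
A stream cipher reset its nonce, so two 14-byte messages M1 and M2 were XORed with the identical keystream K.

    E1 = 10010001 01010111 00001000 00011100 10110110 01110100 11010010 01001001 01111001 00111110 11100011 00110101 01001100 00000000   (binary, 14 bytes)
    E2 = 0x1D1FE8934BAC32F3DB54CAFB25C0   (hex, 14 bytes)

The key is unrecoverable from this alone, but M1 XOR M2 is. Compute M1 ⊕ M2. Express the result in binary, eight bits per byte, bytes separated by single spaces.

E1 ⊕ E2 = (M1 ⊕ K) ⊕ (M2 ⊕ K) = M1 ⊕ M2 — the shared key cancels under XOR.
145 ⊕  29 = 140
 87 ⊕  31 =  72
  8 ⊕ 232 = 224
 28 ⊕ 147 = 143
182 ⊕  75 = 253
116 ⊕ 172 = 216
210 ⊕  50 = 224
 73 ⊕ 243 = 186
121 ⊕ 219 = 162
 62 ⊕  84 = 106
227 ⊕ 202 =  41
 53 ⊕ 251 = 206
 76 ⊕  37 = 105
  0 ⊕ 192 = 192

10001100 01001000 11100000 10001111 11111101 11011000 11100000 10111010 10100010 01101010 00101001 11001110 01101001 11000000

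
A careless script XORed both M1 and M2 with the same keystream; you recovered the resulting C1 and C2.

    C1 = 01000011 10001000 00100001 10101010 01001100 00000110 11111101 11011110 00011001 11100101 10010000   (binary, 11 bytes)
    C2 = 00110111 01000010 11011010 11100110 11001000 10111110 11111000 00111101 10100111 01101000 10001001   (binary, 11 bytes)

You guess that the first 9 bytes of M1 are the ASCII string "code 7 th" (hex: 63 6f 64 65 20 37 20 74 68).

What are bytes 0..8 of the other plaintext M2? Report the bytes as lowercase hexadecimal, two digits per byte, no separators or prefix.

First, C1 ⊕ C2 = (M1 ⊕ K) ⊕ (M2 ⊕ K) = M1 ⊕ M2, so the key drops out. Then M2 = (M1 ⊕ M2) ⊕ M1 over the first 9 bytes.
byte 0: (43 XOR 37) XOR 63 = 74 XOR 63 = 17
byte 1: (88 XOR 42) XOR 6f = ca XOR 6f = a5
byte 2: (21 XOR da) XOR 64 = fb XOR 64 = 9f
byte 3: (aa XOR e6) XOR 65 = 4c XOR 65 = 29
byte 4: (4c XOR c8) XOR 20 = 84 XOR 20 = a4
byte 5: (06 XOR be) XOR 37 = b8 XOR 37 = 8f
byte 6: (fd XOR f8) XOR 20 = 05 XOR 20 = 25
byte 7: (de XOR 3d) XOR 74 = e3 XOR 74 = 97
byte 8: (19 XOR a7) XOR 68 = be XOR 68 = d6

17a59f29a48f2597d6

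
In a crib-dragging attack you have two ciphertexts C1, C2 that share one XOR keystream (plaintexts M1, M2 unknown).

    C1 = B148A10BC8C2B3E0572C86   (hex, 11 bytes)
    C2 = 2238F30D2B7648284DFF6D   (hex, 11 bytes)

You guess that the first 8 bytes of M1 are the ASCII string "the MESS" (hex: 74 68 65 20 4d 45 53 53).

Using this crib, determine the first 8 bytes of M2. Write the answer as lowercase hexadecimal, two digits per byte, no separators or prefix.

e7183726aef1a89b

First, C1 ⊕ C2 = (M1 ⊕ K) ⊕ (M2 ⊕ K) = M1 ⊕ M2, so the key drops out. Then M2 = (M1 ⊕ M2) ⊕ M1 over the first 8 bytes.
byte 0: (b1 ⊕ 22) ⊕ 74 = 93 ⊕ 74 = e7
byte 1: (48 ⊕ 38) ⊕ 68 = 70 ⊕ 68 = 18
byte 2: (a1 ⊕ f3) ⊕ 65 = 52 ⊕ 65 = 37
byte 3: (0b ⊕ 0d) ⊕ 20 = 06 ⊕ 20 = 26
byte 4: (c8 ⊕ 2b) ⊕ 4d = e3 ⊕ 4d = ae
byte 5: (c2 ⊕ 76) ⊕ 45 = b4 ⊕ 45 = f1
byte 6: (b3 ⊕ 48) ⊕ 53 = fb ⊕ 53 = a8
byte 7: (e0 ⊕ 28) ⊕ 53 = c8 ⊕ 53 = 9b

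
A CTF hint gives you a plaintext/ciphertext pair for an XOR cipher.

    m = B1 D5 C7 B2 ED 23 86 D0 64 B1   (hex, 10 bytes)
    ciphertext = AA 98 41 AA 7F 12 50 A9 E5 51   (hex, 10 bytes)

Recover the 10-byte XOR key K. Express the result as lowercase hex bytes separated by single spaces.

Since ciphertext = m ⊕ K, XORing both sides with m gives K = m ⊕ ciphertext.
177 ^ 170 =  27
213 ^ 152 =  77
199 ^  65 = 134
178 ^ 170 =  24
237 ^ 127 = 146
 35 ^  18 =  49
134 ^  80 = 214
208 ^ 169 = 121
100 ^ 229 = 129
177 ^  81 = 224

1b 4d 86 18 92 31 d6 79 81 e0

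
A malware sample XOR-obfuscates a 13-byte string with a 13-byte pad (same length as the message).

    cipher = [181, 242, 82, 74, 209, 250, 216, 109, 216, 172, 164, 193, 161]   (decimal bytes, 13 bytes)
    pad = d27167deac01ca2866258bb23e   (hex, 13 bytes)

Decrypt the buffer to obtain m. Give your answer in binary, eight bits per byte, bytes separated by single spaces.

181 ^ 210 = 103
242 ^ 113 = 131
 82 ^ 103 =  53
 74 ^ 222 = 148
209 ^ 172 = 125
250 ^   1 = 251
216 ^ 202 =  18
109 ^  40 =  69
216 ^ 102 = 190
172 ^  37 = 137
164 ^ 139 =  47
193 ^ 178 = 115
161 ^  62 = 159

01100111 10000011 00110101 10010100 01111101 11111011 00010010 01000101 10111110 10001001 00101111 01110011 10011111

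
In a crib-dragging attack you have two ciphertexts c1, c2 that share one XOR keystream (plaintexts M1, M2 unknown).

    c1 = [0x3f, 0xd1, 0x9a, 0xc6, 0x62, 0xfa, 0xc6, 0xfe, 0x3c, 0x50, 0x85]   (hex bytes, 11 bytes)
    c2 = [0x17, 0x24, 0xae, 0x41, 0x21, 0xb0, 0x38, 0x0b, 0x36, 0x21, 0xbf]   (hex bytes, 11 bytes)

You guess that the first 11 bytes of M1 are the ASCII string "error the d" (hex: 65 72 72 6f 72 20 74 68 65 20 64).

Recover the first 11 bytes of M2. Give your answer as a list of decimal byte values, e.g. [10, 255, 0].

[77, 135, 70, 232, 49, 106, 138, 157, 111, 81, 94]

First, c1 ⊕ c2 = (M1 ⊕ K) ⊕ (M2 ⊕ K) = M1 ⊕ M2, so the key drops out. Then M2 = (M1 ⊕ M2) ⊕ M1 over the first 11 bytes.
byte 0: (3f xor 17) xor 65 = 28 xor 65 = 4d
byte 1: (d1 xor 24) xor 72 = f5 xor 72 = 87
byte 2: (9a xor ae) xor 72 = 34 xor 72 = 46
byte 3: (c6 xor 41) xor 6f = 87 xor 6f = e8
byte 4: (62 xor 21) xor 72 = 43 xor 72 = 31
byte 5: (fa xor b0) xor 20 = 4a xor 20 = 6a
byte 6: (c6 xor 38) xor 74 = fe xor 74 = 8a
byte 7: (fe xor 0b) xor 68 = f5 xor 68 = 9d
byte 8: (3c xor 36) xor 65 = 0a xor 65 = 6f
byte 9: (50 xor 21) xor 20 = 71 xor 20 = 51
byte 10: (85 xor bf) xor 64 = 3a xor 64 = 5e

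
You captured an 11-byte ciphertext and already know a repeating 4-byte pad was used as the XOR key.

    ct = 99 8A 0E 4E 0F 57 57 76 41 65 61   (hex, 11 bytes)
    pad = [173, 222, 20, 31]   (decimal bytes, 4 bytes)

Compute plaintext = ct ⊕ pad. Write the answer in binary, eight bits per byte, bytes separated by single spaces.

00110100 01010100 00011010 01010001 10100010 10001001 01000011 01101001 11101100 10111011 01110101

The 4-byte key repeats, so the effective keystream is ad de 14 1f ad de 14 1f ad de 14.
byte 0: 99 ^ ad = 34
byte 1: 8a ^ de = 54
byte 2: 0e ^ 14 = 1a
byte 3: 4e ^ 1f = 51
byte 4: 0f ^ ad = a2
byte 5: 57 ^ de = 89
byte 6: 57 ^ 14 = 43
byte 7: 76 ^ 1f = 69
byte 8: 41 ^ ad = ec
byte 9: 65 ^ de = bb
byte 10: 61 ^ 14 = 75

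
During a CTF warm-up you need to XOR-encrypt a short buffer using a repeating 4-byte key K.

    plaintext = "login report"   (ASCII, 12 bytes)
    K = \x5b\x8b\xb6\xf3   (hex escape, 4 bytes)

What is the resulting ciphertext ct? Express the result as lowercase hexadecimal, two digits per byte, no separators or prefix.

The 4-byte key repeats, so the effective keystream is 5b 8b b6 f3 5b 8b b6 f3 5b 8b b6 f3.
byte 0: 6c XOR 5b = 37
byte 1: 6f XOR 8b = e4
byte 2: 67 XOR b6 = d1
byte 3: 69 XOR f3 = 9a
byte 4: 6e XOR 5b = 35
byte 5: 20 XOR 8b = ab
byte 6: 72 XOR b6 = c4
byte 7: 65 XOR f3 = 96
byte 8: 70 XOR 5b = 2b
byte 9: 6f XOR 8b = e4
byte 10: 72 XOR b6 = c4
byte 11: 74 XOR f3 = 87

37e4d19a35abc4962be4c487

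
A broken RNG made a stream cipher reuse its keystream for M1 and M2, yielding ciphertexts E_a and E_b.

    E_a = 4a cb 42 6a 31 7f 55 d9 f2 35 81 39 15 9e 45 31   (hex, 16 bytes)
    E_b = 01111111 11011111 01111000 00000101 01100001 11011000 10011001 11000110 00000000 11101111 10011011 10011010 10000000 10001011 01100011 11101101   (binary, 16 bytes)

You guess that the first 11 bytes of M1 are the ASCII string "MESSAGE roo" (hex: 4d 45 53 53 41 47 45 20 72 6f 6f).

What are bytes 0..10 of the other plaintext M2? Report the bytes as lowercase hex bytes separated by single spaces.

78 51 69 3c 11 e0 89 3f 80 b5 75

First, E_a ⊕ E_b = (M1 ⊕ K) ⊕ (M2 ⊕ K) = M1 ⊕ M2, so the key drops out. Then M2 = (M1 ⊕ M2) ⊕ M1 over the first 11 bytes.
byte 0: (4a ⊕ 7f) ⊕ 4d = 35 ⊕ 4d = 78
byte 1: (cb ⊕ df) ⊕ 45 = 14 ⊕ 45 = 51
byte 2: (42 ⊕ 78) ⊕ 53 = 3a ⊕ 53 = 69
byte 3: (6a ⊕ 05) ⊕ 53 = 6f ⊕ 53 = 3c
byte 4: (31 ⊕ 61) ⊕ 41 = 50 ⊕ 41 = 11
byte 5: (7f ⊕ d8) ⊕ 47 = a7 ⊕ 47 = e0
byte 6: (55 ⊕ 99) ⊕ 45 = cc ⊕ 45 = 89
byte 7: (d9 ⊕ c6) ⊕ 20 = 1f ⊕ 20 = 3f
byte 8: (f2 ⊕ 00) ⊕ 72 = f2 ⊕ 72 = 80
byte 9: (35 ⊕ ef) ⊕ 6f = da ⊕ 6f = b5
byte 10: (81 ⊕ 9b) ⊕ 6f = 1a ⊕ 6f = 75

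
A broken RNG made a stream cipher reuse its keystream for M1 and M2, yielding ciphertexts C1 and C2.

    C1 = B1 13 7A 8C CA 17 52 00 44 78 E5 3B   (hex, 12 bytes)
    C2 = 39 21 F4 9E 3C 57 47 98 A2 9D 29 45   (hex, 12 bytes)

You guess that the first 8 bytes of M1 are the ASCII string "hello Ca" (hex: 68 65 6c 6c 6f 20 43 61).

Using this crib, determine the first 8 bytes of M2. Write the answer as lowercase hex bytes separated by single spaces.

First, C1 ⊕ C2 = (M1 ⊕ K) ⊕ (M2 ⊕ K) = M1 ⊕ M2, so the key drops out. Then M2 = (M1 ⊕ M2) ⊕ M1 over the first 8 bytes.
byte 0: (b1 ^ 39) ^ 68 = 88 ^ 68 = e0
byte 1: (13 ^ 21) ^ 65 = 32 ^ 65 = 57
byte 2: (7a ^ f4) ^ 6c = 8e ^ 6c = e2
byte 3: (8c ^ 9e) ^ 6c = 12 ^ 6c = 7e
byte 4: (ca ^ 3c) ^ 6f = f6 ^ 6f = 99
byte 5: (17 ^ 57) ^ 20 = 40 ^ 20 = 60
byte 6: (52 ^ 47) ^ 43 = 15 ^ 43 = 56
byte 7: (00 ^ 98) ^ 61 = 98 ^ 61 = f9

e0 57 e2 7e 99 60 56 f9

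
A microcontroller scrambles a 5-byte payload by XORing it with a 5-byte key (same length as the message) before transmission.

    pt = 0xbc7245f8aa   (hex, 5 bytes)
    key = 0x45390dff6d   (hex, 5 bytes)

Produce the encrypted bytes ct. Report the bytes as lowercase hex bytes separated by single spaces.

bc ⊕ 45 = f9
72 ⊕ 39 = 4b
45 ⊕ 0d = 48
f8 ⊕ ff = 07
aa ⊕ 6d = c7

f9 4b 48 07 c7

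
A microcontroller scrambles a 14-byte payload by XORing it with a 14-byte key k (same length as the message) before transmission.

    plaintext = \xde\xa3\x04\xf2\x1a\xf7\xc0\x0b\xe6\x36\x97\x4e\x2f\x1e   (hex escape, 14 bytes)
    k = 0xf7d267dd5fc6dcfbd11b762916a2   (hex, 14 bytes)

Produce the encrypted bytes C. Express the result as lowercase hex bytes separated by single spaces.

XOR is its own inverse, so applying the key byte-wise gives the result directly.
11011110 XOR 11110111 = 00101001
10100011 XOR 11010010 = 01110001
00000100 XOR 01100111 = 01100011
11110010 XOR 11011101 = 00101111
00011010 XOR 01011111 = 01000101
11110111 XOR 11000110 = 00110001
11000000 XOR 11011100 = 00011100
00001011 XOR 11111011 = 11110000
11100110 XOR 11010001 = 00110111
00110110 XOR 00011011 = 00101101
10010111 XOR 01110110 = 11100001
01001110 XOR 00101001 = 01100111
00101111 XOR 00010110 = 00111001
00011110 XOR 10100010 = 10111100

29 71 63 2f 45 31 1c f0 37 2d e1 67 39 bc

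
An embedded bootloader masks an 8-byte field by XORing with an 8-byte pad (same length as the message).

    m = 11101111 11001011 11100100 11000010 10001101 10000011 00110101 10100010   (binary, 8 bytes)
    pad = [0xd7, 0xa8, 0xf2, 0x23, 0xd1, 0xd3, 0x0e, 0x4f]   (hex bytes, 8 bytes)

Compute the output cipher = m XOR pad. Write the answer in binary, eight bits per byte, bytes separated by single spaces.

ef XOR d7 = 38
cb XOR a8 = 63
e4 XOR f2 = 16
c2 XOR 23 = e1
8d XOR d1 = 5c
83 XOR d3 = 50
35 XOR 0e = 3b
a2 XOR 4f = ed

00111000 01100011 00010110 11100001 01011100 01010000 00111011 11101101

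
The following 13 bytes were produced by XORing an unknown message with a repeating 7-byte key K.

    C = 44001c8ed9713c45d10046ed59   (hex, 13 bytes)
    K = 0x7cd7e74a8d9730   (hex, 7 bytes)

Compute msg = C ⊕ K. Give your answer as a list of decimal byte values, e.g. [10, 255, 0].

The 7-byte key repeats, so the effective keystream is 7c d7 e7 4a 8d 97 30 7c d7 e7 4a 8d 97.
byte 0: 01000100 XOR 01111100 = 00111000
byte 1: 00000000 XOR 11010111 = 11010111
byte 2: 00011100 XOR 11100111 = 11111011
byte 3: 10001110 XOR 01001010 = 11000100
byte 4: 11011001 XOR 10001101 = 01010100
byte 5: 01110001 XOR 10010111 = 11100110
byte 6: 00111100 XOR 00110000 = 00001100
byte 7: 01000101 XOR 01111100 = 00111001
byte 8: 11010001 XOR 11010111 = 00000110
byte 9: 00000000 XOR 11100111 = 11100111
byte 10: 01000110 XOR 01001010 = 00001100
byte 11: 11101101 XOR 10001101 = 01100000
byte 12: 01011001 XOR 10010111 = 11001110

[56, 215, 251, 196, 84, 230, 12, 57, 6, 231, 12, 96, 206]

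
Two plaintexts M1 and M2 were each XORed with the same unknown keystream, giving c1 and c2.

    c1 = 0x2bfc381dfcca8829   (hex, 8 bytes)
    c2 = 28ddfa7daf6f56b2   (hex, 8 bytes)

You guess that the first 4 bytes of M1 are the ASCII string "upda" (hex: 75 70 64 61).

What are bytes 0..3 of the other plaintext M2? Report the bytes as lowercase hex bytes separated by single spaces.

76 51 a6 01

First, c1 ⊕ c2 = (M1 ⊕ K) ⊕ (M2 ⊕ K) = M1 ⊕ M2, so the key drops out. Then M2 = (M1 ⊕ M2) ⊕ M1 over the first 4 bytes.
byte 0: (2b ⊕ 28) ⊕ 75 = 03 ⊕ 75 = 76
byte 1: (fc ⊕ dd) ⊕ 70 = 21 ⊕ 70 = 51
byte 2: (38 ⊕ fa) ⊕ 64 = c2 ⊕ 64 = a6
byte 3: (1d ⊕ 7d) ⊕ 61 = 60 ⊕ 61 = 01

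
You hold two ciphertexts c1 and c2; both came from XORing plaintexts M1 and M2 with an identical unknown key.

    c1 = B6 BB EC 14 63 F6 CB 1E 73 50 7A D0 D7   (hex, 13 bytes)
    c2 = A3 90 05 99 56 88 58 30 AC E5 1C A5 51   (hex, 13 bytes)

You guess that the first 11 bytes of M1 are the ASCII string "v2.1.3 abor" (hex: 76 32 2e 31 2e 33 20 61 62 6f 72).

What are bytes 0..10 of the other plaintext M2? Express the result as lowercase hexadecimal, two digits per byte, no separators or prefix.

6319c7bc1b4db34fbdda14

First, c1 ⊕ c2 = (M1 ⊕ K) ⊕ (M2 ⊕ K) = M1 ⊕ M2, so the key drops out. Then M2 = (M1 ⊕ M2) ⊕ M1 over the first 11 bytes.
byte 0: (b6 ⊕ a3) ⊕ 76 = 15 ⊕ 76 = 63
byte 1: (bb ⊕ 90) ⊕ 32 = 2b ⊕ 32 = 19
byte 2: (ec ⊕ 05) ⊕ 2e = e9 ⊕ 2e = c7
byte 3: (14 ⊕ 99) ⊕ 31 = 8d ⊕ 31 = bc
byte 4: (63 ⊕ 56) ⊕ 2e = 35 ⊕ 2e = 1b
byte 5: (f6 ⊕ 88) ⊕ 33 = 7e ⊕ 33 = 4d
byte 6: (cb ⊕ 58) ⊕ 20 = 93 ⊕ 20 = b3
byte 7: (1e ⊕ 30) ⊕ 61 = 2e ⊕ 61 = 4f
byte 8: (73 ⊕ ac) ⊕ 62 = df ⊕ 62 = bd
byte 9: (50 ⊕ e5) ⊕ 6f = b5 ⊕ 6f = da
byte 10: (7a ⊕ 1c) ⊕ 72 = 66 ⊕ 72 = 14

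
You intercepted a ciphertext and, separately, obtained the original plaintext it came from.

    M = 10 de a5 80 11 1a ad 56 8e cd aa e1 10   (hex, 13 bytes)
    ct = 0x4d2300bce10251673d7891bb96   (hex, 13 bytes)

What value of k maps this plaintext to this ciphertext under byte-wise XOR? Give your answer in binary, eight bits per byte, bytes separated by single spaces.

01011101 11111101 10100101 00111100 11110000 00011000 11111100 00110001 10110011 10110101 00111011 01011010 10000110

Since ct = M ⊕ k, XORing both sides with M gives k = M ⊕ ct.
10 ^ 4d = 5d
de ^ 23 = fd
a5 ^ 00 = a5
80 ^ bc = 3c
11 ^ e1 = f0
1a ^ 02 = 18
ad ^ 51 = fc
56 ^ 67 = 31
8e ^ 3d = b3
cd ^ 78 = b5
aa ^ 91 = 3b
e1 ^ bb = 5a
10 ^ 96 = 86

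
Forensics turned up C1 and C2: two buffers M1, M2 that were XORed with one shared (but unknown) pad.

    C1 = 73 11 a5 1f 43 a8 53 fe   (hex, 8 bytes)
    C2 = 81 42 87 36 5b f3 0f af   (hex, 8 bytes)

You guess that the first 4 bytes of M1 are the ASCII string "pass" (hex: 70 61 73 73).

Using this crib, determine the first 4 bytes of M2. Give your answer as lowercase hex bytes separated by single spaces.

First, C1 ⊕ C2 = (M1 ⊕ K) ⊕ (M2 ⊕ K) = M1 ⊕ M2, so the key drops out. Then M2 = (M1 ⊕ M2) ⊕ M1 over the first 4 bytes.
byte 0: (73 ⊕ 81) ⊕ 70 = f2 ⊕ 70 = 82
byte 1: (11 ⊕ 42) ⊕ 61 = 53 ⊕ 61 = 32
byte 2: (a5 ⊕ 87) ⊕ 73 = 22 ⊕ 73 = 51
byte 3: (1f ⊕ 36) ⊕ 73 = 29 ⊕ 73 = 5a

82 32 51 5a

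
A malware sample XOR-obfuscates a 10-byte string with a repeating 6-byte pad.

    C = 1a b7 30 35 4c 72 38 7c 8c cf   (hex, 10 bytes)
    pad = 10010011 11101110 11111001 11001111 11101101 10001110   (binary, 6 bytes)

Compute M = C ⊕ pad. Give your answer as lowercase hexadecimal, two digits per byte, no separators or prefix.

8959c9faa1fcab927500

The 6-byte key repeats, so the effective keystream is 93 ee f9 cf ed 8e 93 ee f9 cf.
byte 0:  26 ^ 147 = 137
byte 1: 183 ^ 238 =  89
byte 2:  48 ^ 249 = 201
byte 3:  53 ^ 207 = 250
byte 4:  76 ^ 237 = 161
byte 5: 114 ^ 142 = 252
byte 6:  56 ^ 147 = 171
byte 7: 124 ^ 238 = 146
byte 8: 140 ^ 249 = 117
byte 9: 207 ^ 207 =   0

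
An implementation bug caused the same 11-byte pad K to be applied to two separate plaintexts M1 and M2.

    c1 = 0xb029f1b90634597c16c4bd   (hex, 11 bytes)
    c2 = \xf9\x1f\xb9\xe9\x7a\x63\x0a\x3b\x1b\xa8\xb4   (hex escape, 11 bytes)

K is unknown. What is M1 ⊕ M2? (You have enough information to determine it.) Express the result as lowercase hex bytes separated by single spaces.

c1 ⊕ c2 = (M1 ⊕ K) ⊕ (M2 ⊕ K) = M1 ⊕ M2 — the shared key cancels under XOR.
byte 0: b0 xor f9 = 49
byte 1: 29 xor 1f = 36
byte 2: f1 xor b9 = 48
byte 3: b9 xor e9 = 50
byte 4: 06 xor 7a = 7c
byte 5: 34 xor 63 = 57
byte 6: 59 xor 0a = 53
byte 7: 7c xor 3b = 47
byte 8: 16 xor 1b = 0d
byte 9: c4 xor a8 = 6c
byte 10: bd xor b4 = 09

49 36 48 50 7c 57 53 47 0d 6c 09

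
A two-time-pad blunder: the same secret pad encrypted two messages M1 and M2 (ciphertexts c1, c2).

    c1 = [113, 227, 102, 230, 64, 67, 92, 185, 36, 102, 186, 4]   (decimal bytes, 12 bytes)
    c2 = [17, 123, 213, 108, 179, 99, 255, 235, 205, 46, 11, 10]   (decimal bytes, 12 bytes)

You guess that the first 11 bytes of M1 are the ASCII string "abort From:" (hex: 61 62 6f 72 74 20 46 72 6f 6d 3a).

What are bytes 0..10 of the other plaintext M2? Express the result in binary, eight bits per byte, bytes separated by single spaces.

First, c1 ⊕ c2 = (M1 ⊕ K) ⊕ (M2 ⊕ K) = M1 ⊕ M2, so the key drops out. Then M2 = (M1 ⊕ M2) ⊕ M1 over the first 11 bytes.
byte 0: (71 ⊕ 11) ⊕ 61 = 60 ⊕ 61 = 01
byte 1: (e3 ⊕ 7b) ⊕ 62 = 98 ⊕ 62 = fa
byte 2: (66 ⊕ d5) ⊕ 6f = b3 ⊕ 6f = dc
byte 3: (e6 ⊕ 6c) ⊕ 72 = 8a ⊕ 72 = f8
byte 4: (40 ⊕ b3) ⊕ 74 = f3 ⊕ 74 = 87
byte 5: (43 ⊕ 63) ⊕ 20 = 20 ⊕ 20 = 00
byte 6: (5c ⊕ ff) ⊕ 46 = a3 ⊕ 46 = e5
byte 7: (b9 ⊕ eb) ⊕ 72 = 52 ⊕ 72 = 20
byte 8: (24 ⊕ cd) ⊕ 6f = e9 ⊕ 6f = 86
byte 9: (66 ⊕ 2e) ⊕ 6d = 48 ⊕ 6d = 25
byte 10: (ba ⊕ 0b) ⊕ 3a = b1 ⊕ 3a = 8b

00000001 11111010 11011100 11111000 10000111 00000000 11100101 00100000 10000110 00100101 10001011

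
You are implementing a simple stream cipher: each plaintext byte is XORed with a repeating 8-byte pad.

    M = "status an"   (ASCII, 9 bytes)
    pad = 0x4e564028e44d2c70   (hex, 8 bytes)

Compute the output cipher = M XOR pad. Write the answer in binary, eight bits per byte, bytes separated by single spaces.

The 8-byte key repeats, so the effective keystream is 4e 56 40 28 e4 4d 2c 70 4e.
byte 0: 115 XOR  78 =  61
byte 1: 116 XOR  86 =  34
byte 2:  97 XOR  64 =  33
byte 3: 116 XOR  40 =  92
byte 4: 117 XOR 228 = 145
byte 5: 115 XOR  77 =  62
byte 6:  32 XOR  44 =  12
byte 7:  97 XOR 112 =  17
byte 8: 110 XOR  78 =  32

00111101 00100010 00100001 01011100 10010001 00111110 00001100 00010001 00100000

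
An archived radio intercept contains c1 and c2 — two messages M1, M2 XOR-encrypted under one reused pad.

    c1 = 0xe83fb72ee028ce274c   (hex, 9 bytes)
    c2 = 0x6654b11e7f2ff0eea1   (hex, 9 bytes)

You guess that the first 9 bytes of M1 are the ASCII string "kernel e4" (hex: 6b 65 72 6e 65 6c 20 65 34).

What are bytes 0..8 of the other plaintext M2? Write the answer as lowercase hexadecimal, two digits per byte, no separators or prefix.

e50e745efa6b1eacd9

First, c1 ⊕ c2 = (M1 ⊕ K) ⊕ (M2 ⊕ K) = M1 ⊕ M2, so the key drops out. Then M2 = (M1 ⊕ M2) ⊕ M1 over the first 9 bytes.
byte 0: (e8 ^ 66) ^ 6b = 8e ^ 6b = e5
byte 1: (3f ^ 54) ^ 65 = 6b ^ 65 = 0e
byte 2: (b7 ^ b1) ^ 72 = 06 ^ 72 = 74
byte 3: (2e ^ 1e) ^ 6e = 30 ^ 6e = 5e
byte 4: (e0 ^ 7f) ^ 65 = 9f ^ 65 = fa
byte 5: (28 ^ 2f) ^ 6c = 07 ^ 6c = 6b
byte 6: (ce ^ f0) ^ 20 = 3e ^ 20 = 1e
byte 7: (27 ^ ee) ^ 65 = c9 ^ 65 = ac
byte 8: (4c ^ a1) ^ 34 = ed ^ 34 = d9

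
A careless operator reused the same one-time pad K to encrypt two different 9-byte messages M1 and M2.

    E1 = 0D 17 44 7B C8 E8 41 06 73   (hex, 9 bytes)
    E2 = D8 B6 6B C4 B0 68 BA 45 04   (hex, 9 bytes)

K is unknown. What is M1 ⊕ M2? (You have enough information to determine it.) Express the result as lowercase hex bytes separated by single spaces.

E1 ⊕ E2 = (M1 ⊕ K) ⊕ (M2 ⊕ K) = M1 ⊕ M2 — the shared key cancels under XOR.
0d ⊕ d8 = d5
17 ⊕ b6 = a1
44 ⊕ 6b = 2f
7b ⊕ c4 = bf
c8 ⊕ b0 = 78
e8 ⊕ 68 = 80
41 ⊕ ba = fb
06 ⊕ 45 = 43
73 ⊕ 04 = 77

d5 a1 2f bf 78 80 fb 43 77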